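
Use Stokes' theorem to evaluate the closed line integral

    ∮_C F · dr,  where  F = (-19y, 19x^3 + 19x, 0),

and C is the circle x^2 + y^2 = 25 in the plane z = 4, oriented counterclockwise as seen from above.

Let S be the flat disk x^2 + y^2 ≤ 25 in the plane z = 4, with upward unit normal n̂ = ẑ. By Stokes' theorem,

    ∮_C F · dr = ∬_S (∇ × F) · n̂ dS = ∬_D (curl F)_z dA,

where D is the disk x^2 + y^2 ≤ 25.

Compute the curl of F = (-19y, 19x^3 + 19x, 0):
    (∇ × F)_x = ∂F_z/∂y - ∂F_y/∂z = 0,
    (∇ × F)_y = ∂F_x/∂z - ∂F_z/∂x = 0,
    (∇ × F)_z = ∂F_y/∂x - ∂F_x/∂y = 57x^2 + 38.

On z = 4, (curl F)_z = 57x^2 + 38.

Convert to polar (x = r cos θ, y = r sin θ, dA = r dr dθ); the integrand becomes 57r^2cos(θ)^2 + 38, so

    ∬_D (curl F)_z dA = ∫_0^{2π} ∫_0^{5} (57r^2cos(θ)^2 + 38) · r dr dθ.

Inner (r from 0 to 5): 35625cos(θ)^2/4 + 475.
Outer (θ from 0 to 2π): 39425π/4.

Therefore ∮_C F · dr = 39425π/4.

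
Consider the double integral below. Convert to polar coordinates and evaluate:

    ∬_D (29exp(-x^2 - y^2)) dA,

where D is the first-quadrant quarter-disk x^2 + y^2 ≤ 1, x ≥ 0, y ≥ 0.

The region D is 0 ≤ r ≤ 1, 0 ≤ θ ≤ π/2 in polar coordinates, where x = r cos(θ), y = r sin(θ), and dA = r dr dθ.

Under the substitution, the integrand becomes 29exp(-r^2), so

    ∬_D (29exp(-x^2 - y^2)) dA = ∫_{0}^{π/2} ∫_{0}^{1} (29exp(-r^2)) · r dr dθ.

Inner integral (in r): ∫_{0}^{1} (29exp(-r^2)) · r dr = 29/2 - 29exp(-1)/2.

Outer integral (in θ): ∫_{0}^{π/2} (29/2 - 29exp(-1)/2) dθ = -29π (1 - e)exp(-1)/4.

Therefore ∬_D (29exp(-x^2 - y^2)) dA = -29π (1 - e)exp(-1)/4.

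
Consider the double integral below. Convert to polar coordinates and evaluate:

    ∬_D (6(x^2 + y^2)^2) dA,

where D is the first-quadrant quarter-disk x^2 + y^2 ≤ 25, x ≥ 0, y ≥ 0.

The region D is 0 ≤ r ≤ 5, 0 ≤ θ ≤ π/2 in polar coordinates, where x = r cos(θ), y = r sin(θ), and dA = r dr dθ.

Under the substitution, the integrand becomes 6r^4, so

    ∬_D (6(x^2 + y^2)^2) dA = ∫_{0}^{π/2} ∫_{0}^{5} (6r^4) · r dr dθ.

Inner integral (in r): ∫_{0}^{5} (6r^4) · r dr = 15625.

Outer integral (in θ): ∫_{0}^{π/2} (15625) dθ = 15625π/2.

Therefore ∬_D (6(x^2 + y^2)^2) dA = 15625π/2.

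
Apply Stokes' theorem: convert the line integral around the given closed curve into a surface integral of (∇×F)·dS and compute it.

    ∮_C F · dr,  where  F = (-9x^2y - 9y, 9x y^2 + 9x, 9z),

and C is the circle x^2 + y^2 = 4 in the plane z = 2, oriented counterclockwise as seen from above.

Let S be the flat disk x^2 + y^2 ≤ 4 in the plane z = 2, with upward unit normal n̂ = ẑ. By Stokes' theorem,

    ∮_C F · dr = ∬_S (∇ × F) · n̂ dS = ∬_D (curl F)_z dA,

where D is the disk x^2 + y^2 ≤ 4.

Compute the curl of F = (-9x^2y - 9y, 9x y^2 + 9x, 9z):
    (∇ × F)_x = ∂F_z/∂y - ∂F_y/∂z = 0,
    (∇ × F)_y = ∂F_x/∂z - ∂F_z/∂x = 0,
    (∇ × F)_z = ∂F_y/∂x - ∂F_x/∂y = 9x^2 + 9y^2 + 18.

On z = 2, (curl F)_z = 9x^2 + 9y^2 + 18.

Convert to polar (x = r cos θ, y = r sin θ, dA = r dr dθ); the integrand becomes 9r^2 + 18, so

    ∬_D (curl F)_z dA = ∫_0^{2π} ∫_0^{2} (9r^2 + 18) · r dr dθ.

Inner (r from 0 to 2): 72.
Outer (θ from 0 to 2π): 144π.

Therefore ∮_C F · dr = 144π.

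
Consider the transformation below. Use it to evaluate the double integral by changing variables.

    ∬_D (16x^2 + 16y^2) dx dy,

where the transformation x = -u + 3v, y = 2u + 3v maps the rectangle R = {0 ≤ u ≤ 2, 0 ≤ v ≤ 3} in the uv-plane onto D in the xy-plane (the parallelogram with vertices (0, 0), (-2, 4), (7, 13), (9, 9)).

Compute the Jacobian determinant of (x, y) with respect to (u, v):

    ∂(x,y)/∂(u,v) = | -1  3 | = (-1)(3) - (3)(2) = -9.
                   | 2  3 |

Its absolute value is |J| = 9 (the area scaling factor).

Substituting x = -u + 3v, y = 2u + 3v into the integrand,

    16x^2 + 16y^2 → 80u^2 + 96u v + 288v^2,

so the integral becomes

    ∬_R (80u^2 + 96u v + 288v^2) · |J| du dv = ∫_0^2 ∫_0^3 (720u^2 + 864u v + 2592v^2) dv du.

Inner (v): 2160u^2 + 3888u + 23328.
Outer (u): 60192.

Therefore ∬_D (16x^2 + 16y^2) dx dy = 60192.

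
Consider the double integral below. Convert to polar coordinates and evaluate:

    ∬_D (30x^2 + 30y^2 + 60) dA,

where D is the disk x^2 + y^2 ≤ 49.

The region D is 0 ≤ r ≤ 7, 0 ≤ θ ≤ 2π in polar coordinates, where x = r cos(θ), y = r sin(θ), and dA = r dr dθ.

Under the substitution, the integrand becomes 30r^2 + 60, so

    ∬_D (30x^2 + 30y^2 + 60) dA = ∫_{0}^{2π} ∫_{0}^{7} (30r^2 + 60) · r dr dθ.

Inner integral (in r): ∫_{0}^{7} (30r^2 + 60) · r dr = 38955/2.

Outer integral (in θ): ∫_{0}^{2π} (38955/2) dθ = 38955π.

Therefore ∬_D (30x^2 + 30y^2 + 60) dA = 38955π.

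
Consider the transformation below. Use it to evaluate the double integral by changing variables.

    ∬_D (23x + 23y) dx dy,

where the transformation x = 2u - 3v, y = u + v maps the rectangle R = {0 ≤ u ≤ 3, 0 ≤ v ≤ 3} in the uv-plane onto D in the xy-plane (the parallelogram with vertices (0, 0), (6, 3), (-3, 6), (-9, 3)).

Compute the Jacobian determinant of (x, y) with respect to (u, v):

    ∂(x,y)/∂(u,v) = | 2  -3 | = (2)(1) - (-3)(1) = 5.
                   | 1  1 |

Its absolute value is |J| = 5 (the area scaling factor).

Substituting x = 2u - 3v, y = u + v into the integrand,

    23x + 23y → 69u - 46v,

so the integral becomes

    ∬_R (69u - 46v) · |J| du dv = ∫_0^3 ∫_0^3 (345u - 230v) dv du.

Inner (v): 1035u - 1035.
Outer (u): 3105/2.

Therefore ∬_D (23x + 23y) dx dy = 3105/2.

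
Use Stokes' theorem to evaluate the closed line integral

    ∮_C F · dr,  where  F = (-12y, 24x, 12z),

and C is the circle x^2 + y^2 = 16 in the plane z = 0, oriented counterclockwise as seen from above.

Let S be the flat disk x^2 + y^2 ≤ 16 in the plane z = 0, with upward unit normal n̂ = ẑ. By Stokes' theorem,

    ∮_C F · dr = ∬_S (∇ × F) · n̂ dS = ∬_D (curl F)_z dA,

where D is the disk x^2 + y^2 ≤ 16.

Compute the curl of F = (-12y, 24x, 12z):
    (∇ × F)_x = ∂F_z/∂y - ∂F_y/∂z = 0,
    (∇ × F)_y = ∂F_x/∂z - ∂F_z/∂x = 0,
    (∇ × F)_z = ∂F_y/∂x - ∂F_x/∂y = 36.

On z = 0, (curl F)_z = 36.

Convert to polar (x = r cos θ, y = r sin θ, dA = r dr dθ); the integrand becomes 36, so

    ∬_D (curl F)_z dA = ∫_0^{2π} ∫_0^{4} (36) · r dr dθ.

Inner (r from 0 to 4): 288.
Outer (θ from 0 to 2π): 576π.

Therefore ∮_C F · dr = 576π.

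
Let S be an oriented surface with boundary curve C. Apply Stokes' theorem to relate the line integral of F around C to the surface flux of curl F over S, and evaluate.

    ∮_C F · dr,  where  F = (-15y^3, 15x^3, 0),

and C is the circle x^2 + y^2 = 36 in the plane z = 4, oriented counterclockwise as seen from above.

Let S be the flat disk x^2 + y^2 ≤ 36 in the plane z = 4, with upward unit normal n̂ = ẑ. By Stokes' theorem,

    ∮_C F · dr = ∬_S (∇ × F) · n̂ dS = ∬_D (curl F)_z dA,

where D is the disk x^2 + y^2 ≤ 36.

Compute the curl of F = (-15y^3, 15x^3, 0):
    (∇ × F)_x = ∂F_z/∂y - ∂F_y/∂z = 0,
    (∇ × F)_y = ∂F_x/∂z - ∂F_z/∂x = 0,
    (∇ × F)_z = ∂F_y/∂x - ∂F_x/∂y = 45x^2 + 45y^2.

On z = 4, (curl F)_z = 45x^2 + 45y^2.

Convert to polar (x = r cos θ, y = r sin θ, dA = r dr dθ); the integrand becomes 45r^2, so

    ∬_D (curl F)_z dA = ∫_0^{2π} ∫_0^{6} (45r^2) · r dr dθ.

Inner (r from 0 to 6): 14580.
Outer (θ from 0 to 2π): 29160π.

Therefore ∮_C F · dr = 29160π.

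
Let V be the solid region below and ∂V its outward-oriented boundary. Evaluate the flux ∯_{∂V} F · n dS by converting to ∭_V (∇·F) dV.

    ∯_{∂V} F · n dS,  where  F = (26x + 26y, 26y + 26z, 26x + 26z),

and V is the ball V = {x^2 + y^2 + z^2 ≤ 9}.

By the divergence theorem,

    ∯_{∂V} F · n dS = ∭_V (∇ · F) dV.

Compute the divergence:
    ∇ · F = ∂F_x/∂x + ∂F_y/∂y + ∂F_z/∂z = 26 + 26 + 26 = 78.

In spherical coordinates, x = ρ sin(φ) cos(θ), y = ρ sin(φ) sin(θ), z = ρ cos(φ), dV = ρ^2 sin(φ) dρ dφ dθ, with 0 ≤ ρ ≤ 3, 0 ≤ φ ≤ π, 0 ≤ θ ≤ 2π.

The integrand, after substitution and multiplying by the volume element, becomes (78) · ρ^2 sin(φ), so

    ∭_V (∇·F) dV = ∫_0^{2π} ∫_0^{π} ∫_0^{3} (78) · ρ^2 sin(φ) dρ dφ dθ.

Inner (ρ from 0 to 3): 702sin(φ).
Middle (φ from 0 to π): 1404.
Outer (θ from 0 to 2π): 2808π.

Therefore ∯_{∂V} F · n dS = 2808π.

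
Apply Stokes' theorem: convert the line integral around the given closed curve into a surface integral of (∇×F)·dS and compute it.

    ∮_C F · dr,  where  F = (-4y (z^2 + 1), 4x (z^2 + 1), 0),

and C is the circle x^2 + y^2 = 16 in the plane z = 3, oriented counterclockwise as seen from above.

Let S be the flat disk x^2 + y^2 ≤ 16 in the plane z = 3, with upward unit normal n̂ = ẑ. By Stokes' theorem,

    ∮_C F · dr = ∬_S (∇ × F) · n̂ dS = ∬_D (curl F)_z dA,

where D is the disk x^2 + y^2 ≤ 16.

Compute the curl of F = (-4y (z^2 + 1), 4x (z^2 + 1), 0):
    (∇ × F)_x = ∂F_z/∂y - ∂F_y/∂z = -8x z,
    (∇ × F)_y = ∂F_x/∂z - ∂F_z/∂x = -8y z,
    (∇ × F)_z = ∂F_y/∂x - ∂F_x/∂y = 8z^2 + 8.

On z = 3, (curl F)_z = 80.

Convert to polar (x = r cos θ, y = r sin θ, dA = r dr dθ); the integrand becomes 80, so

    ∬_D (curl F)_z dA = ∫_0^{2π} ∫_0^{4} (80) · r dr dθ.

Inner (r from 0 to 4): 640.
Outer (θ from 0 to 2π): 1280π.

Therefore ∮_C F · dr = 1280π.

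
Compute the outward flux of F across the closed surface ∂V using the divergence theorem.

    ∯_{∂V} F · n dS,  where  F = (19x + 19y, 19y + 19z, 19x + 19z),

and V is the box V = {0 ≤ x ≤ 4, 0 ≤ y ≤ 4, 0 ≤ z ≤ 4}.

By the divergence theorem,

    ∯_{∂V} F · n dS = ∭_V (∇ · F) dV.

Compute the divergence:
    ∇ · F = ∂F_x/∂x + ∂F_y/∂y + ∂F_z/∂z = 19 + 19 + 19 = 57.

V is a rectangular box, so dV = dx dy dz with 0 ≤ x ≤ 4, 0 ≤ y ≤ 4, 0 ≤ z ≤ 4.

Integrate (57) over V as an iterated integral:

    ∭_V (∇·F) dV = ∫_0^{4} ∫_0^{4} ∫_0^{4} (57) dz dy dx.

Inner (z from 0 to 4): 228.
Middle (y from 0 to 4): 912.
Outer (x from 0 to 4): 3648.

Therefore ∯_{∂V} F · n dS = 3648.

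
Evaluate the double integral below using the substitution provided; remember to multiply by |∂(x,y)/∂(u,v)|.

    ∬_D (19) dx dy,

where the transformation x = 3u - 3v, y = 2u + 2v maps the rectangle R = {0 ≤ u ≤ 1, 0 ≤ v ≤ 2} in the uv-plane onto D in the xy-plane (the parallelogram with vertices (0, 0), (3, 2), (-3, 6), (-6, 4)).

Compute the Jacobian determinant of (x, y) with respect to (u, v):

    ∂(x,y)/∂(u,v) = | 3  -3 | = (3)(2) - (-3)(2) = 12.
                   | 2  2 |

Its absolute value is |J| = 12 (the area scaling factor).

Substituting x = 3u - 3v, y = 2u + 2v into the integrand,

    19 → 19,

so the integral becomes

    ∬_R (19) · |J| du dv = ∫_0^1 ∫_0^2 (228) dv du.

Inner (v): 456.
Outer (u): 456.

Therefore ∬_D (19) dx dy = 456.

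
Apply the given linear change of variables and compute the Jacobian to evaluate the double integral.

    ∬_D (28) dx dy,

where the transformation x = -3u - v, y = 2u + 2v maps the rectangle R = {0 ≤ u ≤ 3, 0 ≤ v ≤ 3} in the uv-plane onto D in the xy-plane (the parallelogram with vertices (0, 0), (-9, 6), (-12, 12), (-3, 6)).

Compute the Jacobian determinant of (x, y) with respect to (u, v):

    ∂(x,y)/∂(u,v) = | -3  -1 | = (-3)(2) - (-1)(2) = -4.
                   | 2  2 |

Its absolute value is |J| = 4 (the area scaling factor).

Substituting x = -3u - v, y = 2u + 2v into the integrand,

    28 → 28,

so the integral becomes

    ∬_R (28) · |J| du dv = ∫_0^3 ∫_0^3 (112) dv du.

Inner (v): 336.
Outer (u): 1008.

Therefore ∬_D (28) dx dy = 1008.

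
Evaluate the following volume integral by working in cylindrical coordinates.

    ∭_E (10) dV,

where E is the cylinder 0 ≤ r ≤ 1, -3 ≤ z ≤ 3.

In cylindrical coordinates, x = r cos(θ), y = r sin(θ), z = z, and dV = r dr dθ dz.

The integrand becomes 10, so

    ∭_E (10) dV = ∫_{0}^{2π} ∫_{0}^{1} ∫_{-3}^{3} (10) · r dz dr dθ.

Inner (z): 60r.
Middle (r from 0 to 1): 30.
Outer (θ): 60π.

Therefore the triple integral equals 60π.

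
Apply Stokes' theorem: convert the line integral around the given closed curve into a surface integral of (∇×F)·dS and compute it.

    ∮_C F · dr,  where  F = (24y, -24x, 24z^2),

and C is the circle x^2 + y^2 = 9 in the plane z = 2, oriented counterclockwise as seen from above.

Let S be the flat disk x^2 + y^2 ≤ 9 in the plane z = 2, with upward unit normal n̂ = ẑ. By Stokes' theorem,

    ∮_C F · dr = ∬_S (∇ × F) · n̂ dS = ∬_D (curl F)_z dA,

where D is the disk x^2 + y^2 ≤ 9.

Compute the curl of F = (24y, -24x, 24z^2):
    (∇ × F)_x = ∂F_z/∂y - ∂F_y/∂z = 0,
    (∇ × F)_y = ∂F_x/∂z - ∂F_z/∂x = 0,
    (∇ × F)_z = ∂F_y/∂x - ∂F_x/∂y = -48.

On z = 2, (curl F)_z = -48.

Convert to polar (x = r cos θ, y = r sin θ, dA = r dr dθ); the integrand becomes -48, so

    ∬_D (curl F)_z dA = ∫_0^{2π} ∫_0^{3} (-48) · r dr dθ.

Inner (r from 0 to 3): -216.
Outer (θ from 0 to 2π): -432π.

Therefore ∮_C F · dr = -432π.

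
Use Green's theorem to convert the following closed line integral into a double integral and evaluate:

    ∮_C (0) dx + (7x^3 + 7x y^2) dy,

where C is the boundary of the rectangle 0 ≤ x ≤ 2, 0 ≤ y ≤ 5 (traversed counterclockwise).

Green's theorem converts the closed line integral into a double integral over the enclosed region D:

    ∮_C P dx + Q dy = ∬_D (∂Q/∂x - ∂P/∂y) dA.

Here P = 0, Q = 7x^3 + 7x y^2, so

    ∂Q/∂x = 21x^2 + 7y^2,    ∂P/∂y = 0,
    ∂Q/∂x - ∂P/∂y = 21x^2 + 7y^2.

D is the region 0 ≤ x ≤ 2, 0 ≤ y ≤ 5. Evaluating the double integral:

    ∬_D (21x^2 + 7y^2) dA = ∫_0^{2} ∫_0^{5} (21x^2 + 7y^2) dy dx.

Inner (y from 0 to 5): 105x^2 + 875/3.
Outer (x from 0 to 2): 2590/3.

Therefore ∮_C P dx + Q dy = 2590/3.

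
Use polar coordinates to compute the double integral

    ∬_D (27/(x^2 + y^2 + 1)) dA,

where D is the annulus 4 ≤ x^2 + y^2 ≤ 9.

The region D is 2 ≤ r ≤ 3, 0 ≤ θ ≤ 2π in polar coordinates, where x = r cos(θ), y = r sin(θ), and dA = r dr dθ.

Under the substitution, the integrand becomes 27/(r^2 + 1), so

    ∬_D (27/(x^2 + y^2 + 1)) dA = ∫_{0}^{2π} ∫_{2}^{3} (27/(r^2 + 1)) · r dr dθ.

Inner integral (in r): ∫_{2}^{3} (27/(r^2 + 1)) · r dr = 27log(2)/2.

Outer integral (in θ): ∫_{0}^{2π} (27log(2)/2) dθ = 27π log(2).

Therefore ∬_D (27/(x^2 + y^2 + 1)) dA = 27π log(2).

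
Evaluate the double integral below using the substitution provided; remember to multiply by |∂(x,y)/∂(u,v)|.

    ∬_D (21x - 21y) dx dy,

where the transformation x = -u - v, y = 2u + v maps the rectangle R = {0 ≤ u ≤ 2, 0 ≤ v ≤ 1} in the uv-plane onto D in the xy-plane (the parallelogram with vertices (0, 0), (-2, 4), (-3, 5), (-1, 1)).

Compute the Jacobian determinant of (x, y) with respect to (u, v):

    ∂(x,y)/∂(u,v) = | -1  -1 | = (-1)(1) - (-1)(2) = 1.
                   | 2  1 |

Its absolute value is |J| = 1 (the area scaling factor).

Substituting x = -u - v, y = 2u + v into the integrand,

    21x - 21y → -63u - 42v,

so the integral becomes

    ∬_R (-63u - 42v) · |J| du dv = ∫_0^2 ∫_0^1 (-63u - 42v) dv du.

Inner (v): -63u - 21.
Outer (u): -168.

Therefore ∬_D (21x - 21y) dx dy = -168.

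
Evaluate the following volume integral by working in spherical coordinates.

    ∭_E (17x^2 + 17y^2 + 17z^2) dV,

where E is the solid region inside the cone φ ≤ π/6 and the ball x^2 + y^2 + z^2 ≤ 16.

In spherical coordinates, x = ρ sin(φ) cos(θ), y = ρ sin(φ) sin(θ), z = ρ cos(φ), and dV = ρ^2 sin(φ) dρ dφ dθ.

The integrand becomes 17ρ^2, so

    ∭_E (17x^2 + 17y^2 + 17z^2) dV = ∫_{0}^{2π} ∫_{0}^{π/6} ∫_{0}^{4} (17ρ^2) · ρ^2 sin(φ) dρ dφ dθ.

Inner (ρ): 17408sin(φ)/5.
Middle (φ): 17408/5 - 8704sqrt(3)/5.
Outer (θ): 17408π (2 - sqrt(3))/5.

Therefore the triple integral equals 17408π (2 - sqrt(3))/5.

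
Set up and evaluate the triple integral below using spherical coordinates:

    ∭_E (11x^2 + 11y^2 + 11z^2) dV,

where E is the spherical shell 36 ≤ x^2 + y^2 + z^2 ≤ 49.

In spherical coordinates, x = ρ sin(φ) cos(θ), y = ρ sin(φ) sin(θ), z = ρ cos(φ), and dV = ρ^2 sin(φ) dρ dφ dθ.

The integrand becomes 11ρ^2, so

    ∭_E (11x^2 + 11y^2 + 11z^2) dV = ∫_{0}^{2π} ∫_{0}^{π} ∫_{6}^{7} (11ρ^2) · ρ^2 sin(φ) dρ dφ dθ.

Inner (ρ): 99341sin(φ)/5.
Middle (φ): 198682/5.
Outer (θ): 397364π/5.

Therefore the triple integral equals 397364π/5.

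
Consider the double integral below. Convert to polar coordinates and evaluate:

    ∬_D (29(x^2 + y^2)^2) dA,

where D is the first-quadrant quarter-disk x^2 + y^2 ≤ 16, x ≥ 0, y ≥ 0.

The region D is 0 ≤ r ≤ 4, 0 ≤ θ ≤ π/2 in polar coordinates, where x = r cos(θ), y = r sin(θ), and dA = r dr dθ.

Under the substitution, the integrand becomes 29r^4, so

    ∬_D (29(x^2 + y^2)^2) dA = ∫_{0}^{π/2} ∫_{0}^{4} (29r^4) · r dr dθ.

Inner integral (in r): ∫_{0}^{4} (29r^4) · r dr = 59392/3.

Outer integral (in θ): ∫_{0}^{π/2} (59392/3) dθ = 29696π/3.

Therefore ∬_D (29(x^2 + y^2)^2) dA = 29696π/3.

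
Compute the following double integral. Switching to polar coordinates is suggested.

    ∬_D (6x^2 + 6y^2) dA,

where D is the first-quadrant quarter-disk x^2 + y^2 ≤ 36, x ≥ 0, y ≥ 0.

The region D is 0 ≤ r ≤ 6, 0 ≤ θ ≤ π/2 in polar coordinates, where x = r cos(θ), y = r sin(θ), and dA = r dr dθ.

Under the substitution, the integrand becomes 6r^2, so

    ∬_D (6x^2 + 6y^2) dA = ∫_{0}^{π/2} ∫_{0}^{6} (6r^2) · r dr dθ.

Inner integral (in r): ∫_{0}^{6} (6r^2) · r dr = 1944.

Outer integral (in θ): ∫_{0}^{π/2} (1944) dθ = 972π.

Therefore ∬_D (6x^2 + 6y^2) dA = 972π.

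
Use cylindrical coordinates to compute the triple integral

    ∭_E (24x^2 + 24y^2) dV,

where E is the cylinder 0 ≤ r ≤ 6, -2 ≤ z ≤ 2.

In cylindrical coordinates, x = r cos(θ), y = r sin(θ), z = z, and dV = r dr dθ dz.

The integrand becomes 24r^2, so

    ∭_E (24x^2 + 24y^2) dV = ∫_{0}^{2π} ∫_{0}^{6} ∫_{-2}^{2} (24r^2) · r dz dr dθ.

Inner (z): 96r^3.
Middle (r from 0 to 6): 31104.
Outer (θ): 62208π.

Therefore the triple integral equals 62208π.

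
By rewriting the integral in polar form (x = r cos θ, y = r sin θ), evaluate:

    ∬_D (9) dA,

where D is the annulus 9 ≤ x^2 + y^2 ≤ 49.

The region D is 3 ≤ r ≤ 7, 0 ≤ θ ≤ 2π in polar coordinates, where x = r cos(θ), y = r sin(θ), and dA = r dr dθ.

Under the substitution, the integrand becomes 9, so

    ∬_D (9) dA = ∫_{0}^{2π} ∫_{3}^{7} (9) · r dr dθ.

Inner integral (in r): ∫_{3}^{7} (9) · r dr = 180.

Outer integral (in θ): ∫_{0}^{2π} (180) dθ = 360π.

Therefore ∬_D (9) dA = 360π.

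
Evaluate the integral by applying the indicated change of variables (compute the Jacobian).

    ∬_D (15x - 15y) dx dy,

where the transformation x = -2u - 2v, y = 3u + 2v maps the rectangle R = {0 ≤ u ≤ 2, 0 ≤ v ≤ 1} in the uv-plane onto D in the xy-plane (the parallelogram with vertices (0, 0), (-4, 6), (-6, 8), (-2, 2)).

Compute the Jacobian determinant of (x, y) with respect to (u, v):

    ∂(x,y)/∂(u,v) = | -2  -2 | = (-2)(2) - (-2)(3) = 2.
                   | 3  2 |

Its absolute value is |J| = 2 (the area scaling factor).

Substituting x = -2u - 2v, y = 3u + 2v into the integrand,

    15x - 15y → -75u - 60v,

so the integral becomes

    ∬_R (-75u - 60v) · |J| du dv = ∫_0^2 ∫_0^1 (-150u - 120v) dv du.

Inner (v): -150u - 60.
Outer (u): -420.

Therefore ∬_D (15x - 15y) dx dy = -420.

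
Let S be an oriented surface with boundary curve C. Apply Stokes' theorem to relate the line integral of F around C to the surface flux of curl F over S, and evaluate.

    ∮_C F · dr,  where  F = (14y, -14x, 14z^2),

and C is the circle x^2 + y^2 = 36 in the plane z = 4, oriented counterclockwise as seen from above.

Let S be the flat disk x^2 + y^2 ≤ 36 in the plane z = 4, with upward unit normal n̂ = ẑ. By Stokes' theorem,

    ∮_C F · dr = ∬_S (∇ × F) · n̂ dS = ∬_D (curl F)_z dA,

where D is the disk x^2 + y^2 ≤ 36.

Compute the curl of F = (14y, -14x, 14z^2):
    (∇ × F)_x = ∂F_z/∂y - ∂F_y/∂z = 0,
    (∇ × F)_y = ∂F_x/∂z - ∂F_z/∂x = 0,
    (∇ × F)_z = ∂F_y/∂x - ∂F_x/∂y = -28.

On z = 4, (curl F)_z = -28.

Convert to polar (x = r cos θ, y = r sin θ, dA = r dr dθ); the integrand becomes -28, so

    ∬_D (curl F)_z dA = ∫_0^{2π} ∫_0^{6} (-28) · r dr dθ.

Inner (r from 0 to 6): -504.
Outer (θ from 0 to 2π): -1008π.

Therefore ∮_C F · dr = -1008π.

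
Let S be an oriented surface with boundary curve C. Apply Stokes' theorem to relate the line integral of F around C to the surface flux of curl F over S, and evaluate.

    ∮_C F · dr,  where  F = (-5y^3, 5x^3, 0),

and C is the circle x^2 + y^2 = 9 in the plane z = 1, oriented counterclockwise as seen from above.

Let S be the flat disk x^2 + y^2 ≤ 9 in the plane z = 1, with upward unit normal n̂ = ẑ. By Stokes' theorem,

    ∮_C F · dr = ∬_S (∇ × F) · n̂ dS = ∬_D (curl F)_z dA,

where D is the disk x^2 + y^2 ≤ 9.

Compute the curl of F = (-5y^3, 5x^3, 0):
    (∇ × F)_x = ∂F_z/∂y - ∂F_y/∂z = 0,
    (∇ × F)_y = ∂F_x/∂z - ∂F_z/∂x = 0,
    (∇ × F)_z = ∂F_y/∂x - ∂F_x/∂y = 15x^2 + 15y^2.

On z = 1, (curl F)_z = 15x^2 + 15y^2.

Convert to polar (x = r cos θ, y = r sin θ, dA = r dr dθ); the integrand becomes 15r^2, so

    ∬_D (curl F)_z dA = ∫_0^{2π} ∫_0^{3} (15r^2) · r dr dθ.

Inner (r from 0 to 3): 1215/4.
Outer (θ from 0 to 2π): 1215π/2.

Therefore ∮_C F · dr = 1215π/2.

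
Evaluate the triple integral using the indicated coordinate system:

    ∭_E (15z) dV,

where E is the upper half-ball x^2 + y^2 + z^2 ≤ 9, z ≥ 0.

In spherical coordinates, x = ρ sin(φ) cos(θ), y = ρ sin(φ) sin(θ), z = ρ cos(φ), and dV = ρ^2 sin(φ) dρ dφ dθ.

The integrand becomes 15ρ cos(φ), so

    ∭_E (15z) dV = ∫_{0}^{2π} ∫_{0}^{π/2} ∫_{0}^{3} (15ρ cos(φ)) · ρ^2 sin(φ) dρ dφ dθ.

Inner (ρ): 1215sin(2φ)/8.
Middle (φ): 1215/8.
Outer (θ): 1215π/4.

Therefore the triple integral equals 1215π/4.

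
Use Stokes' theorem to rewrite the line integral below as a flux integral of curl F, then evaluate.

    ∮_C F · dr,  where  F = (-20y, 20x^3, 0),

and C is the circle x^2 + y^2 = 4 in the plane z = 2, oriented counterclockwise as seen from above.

Let S be the flat disk x^2 + y^2 ≤ 4 in the plane z = 2, with upward unit normal n̂ = ẑ. By Stokes' theorem,

    ∮_C F · dr = ∬_S (∇ × F) · n̂ dS = ∬_D (curl F)_z dA,

where D is the disk x^2 + y^2 ≤ 4.

Compute the curl of F = (-20y, 20x^3, 0):
    (∇ × F)_x = ∂F_z/∂y - ∂F_y/∂z = 0,
    (∇ × F)_y = ∂F_x/∂z - ∂F_z/∂x = 0,
    (∇ × F)_z = ∂F_y/∂x - ∂F_x/∂y = 60x^2 + 20.

On z = 2, (curl F)_z = 60x^2 + 20.

Convert to polar (x = r cos θ, y = r sin θ, dA = r dr dθ); the integrand becomes 60r^2cos(θ)^2 + 20, so

    ∬_D (curl F)_z dA = ∫_0^{2π} ∫_0^{2} (60r^2cos(θ)^2 + 20) · r dr dθ.

Inner (r from 0 to 2): 240cos(θ)^2 + 40.
Outer (θ from 0 to 2π): 320π.

Therefore ∮_C F · dr = 320π.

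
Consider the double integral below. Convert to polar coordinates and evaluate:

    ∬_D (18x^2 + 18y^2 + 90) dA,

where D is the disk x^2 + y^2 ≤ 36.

The region D is 0 ≤ r ≤ 6, 0 ≤ θ ≤ 2π in polar coordinates, where x = r cos(θ), y = r sin(θ), and dA = r dr dθ.

Under the substitution, the integrand becomes 18r^2 + 90, so

    ∬_D (18x^2 + 18y^2 + 90) dA = ∫_{0}^{2π} ∫_{0}^{6} (18r^2 + 90) · r dr dθ.

Inner integral (in r): ∫_{0}^{6} (18r^2 + 90) · r dr = 7452.

Outer integral (in θ): ∫_{0}^{2π} (7452) dθ = 14904π.

Therefore ∬_D (18x^2 + 18y^2 + 90) dA = 14904π.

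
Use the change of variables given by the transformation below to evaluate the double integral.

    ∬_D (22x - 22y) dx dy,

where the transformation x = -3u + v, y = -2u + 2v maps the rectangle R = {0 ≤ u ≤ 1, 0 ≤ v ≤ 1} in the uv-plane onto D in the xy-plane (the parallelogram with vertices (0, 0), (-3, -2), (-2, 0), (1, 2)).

Compute the Jacobian determinant of (x, y) with respect to (u, v):

    ∂(x,y)/∂(u,v) = | -3  1 | = (-3)(2) - (1)(-2) = -4.
                   | -2  2 |

Its absolute value is |J| = 4 (the area scaling factor).

Substituting x = -3u + v, y = -2u + 2v into the integrand,

    22x - 22y → -22u - 22v,

so the integral becomes

    ∬_R (-22u - 22v) · |J| du dv = ∫_0^1 ∫_0^1 (-88u - 88v) dv du.

Inner (v): -88u - 44.
Outer (u): -88.

Therefore ∬_D (22x - 22y) dx dy = -88.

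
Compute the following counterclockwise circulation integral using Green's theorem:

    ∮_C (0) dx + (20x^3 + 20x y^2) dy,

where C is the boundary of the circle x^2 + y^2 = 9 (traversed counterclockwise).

Green's theorem converts the closed line integral into a double integral over the enclosed region D:

    ∮_C P dx + Q dy = ∬_D (∂Q/∂x - ∂P/∂y) dA.

Here P = 0, Q = 20x^3 + 20x y^2, so

    ∂Q/∂x = 60x^2 + 20y^2,    ∂P/∂y = 0,
    ∂Q/∂x - ∂P/∂y = 60x^2 + 20y^2.

D is the region x^2 + y^2 ≤ 9. Evaluating the double integral:

In polar coordinates (x = r cos θ, y = r sin θ, dA = r dr dθ) the integrand becomes 20r^2(cos(2θ) + 2), so

    ∬_D (60x^2 + 20y^2) dA = ∫_0^{2π} ∫_0^{3} (20r^2(cos(2θ) + 2)) · r dr dθ.

Inner (r from 0 to 3): 405cos(2θ) + 810.
Outer (θ from 0 to 2π): 1620π.

Therefore ∮_C P dx + Q dy = 1620π.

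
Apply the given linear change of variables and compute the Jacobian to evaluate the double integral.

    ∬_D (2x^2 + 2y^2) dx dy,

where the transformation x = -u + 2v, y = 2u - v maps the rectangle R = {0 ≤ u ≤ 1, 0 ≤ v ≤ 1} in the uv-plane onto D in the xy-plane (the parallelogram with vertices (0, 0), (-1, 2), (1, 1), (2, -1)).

Compute the Jacobian determinant of (x, y) with respect to (u, v):

    ∂(x,y)/∂(u,v) = | -1  2 | = (-1)(-1) - (2)(2) = -3.
                   | 2  -1 |

Its absolute value is |J| = 3 (the area scaling factor).

Substituting x = -u + 2v, y = 2u - v into the integrand,

    2x^2 + 2y^2 → 10u^2 - 16u v + 10v^2,

so the integral becomes

    ∬_R (10u^2 - 16u v + 10v^2) · |J| du dv = ∫_0^1 ∫_0^1 (30u^2 - 48u v + 30v^2) dv du.

Inner (v): 30u^2 - 24u + 10.
Outer (u): 8.

Therefore ∬_D (2x^2 + 2y^2) dx dy = 8.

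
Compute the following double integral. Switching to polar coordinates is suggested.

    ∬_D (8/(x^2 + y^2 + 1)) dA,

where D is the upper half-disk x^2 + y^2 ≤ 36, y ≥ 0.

The region D is 0 ≤ r ≤ 6, 0 ≤ θ ≤ π in polar coordinates, where x = r cos(θ), y = r sin(θ), and dA = r dr dθ.

Under the substitution, the integrand becomes 8/(r^2 + 1), so

    ∬_D (8/(x^2 + y^2 + 1)) dA = ∫_{0}^{π} ∫_{0}^{6} (8/(r^2 + 1)) · r dr dθ.

Inner integral (in r): ∫_{0}^{6} (8/(r^2 + 1)) · r dr = log(1874161).

Outer integral (in θ): ∫_{0}^{π} (log(1874161)) dθ = log(1874161^π).

Therefore ∬_D (8/(x^2 + y^2 + 1)) dA = log(1874161^π).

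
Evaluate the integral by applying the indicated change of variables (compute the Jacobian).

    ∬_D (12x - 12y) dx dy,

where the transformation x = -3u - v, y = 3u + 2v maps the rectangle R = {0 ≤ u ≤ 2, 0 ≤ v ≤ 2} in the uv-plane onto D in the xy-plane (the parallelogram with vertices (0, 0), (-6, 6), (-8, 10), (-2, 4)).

Compute the Jacobian determinant of (x, y) with respect to (u, v):

    ∂(x,y)/∂(u,v) = | -3  -1 | = (-3)(2) - (-1)(3) = -3.
                   | 3  2 |

Its absolute value is |J| = 3 (the area scaling factor).

Substituting x = -3u - v, y = 3u + 2v into the integrand,

    12x - 12y → -72u - 36v,

so the integral becomes

    ∬_R (-72u - 36v) · |J| du dv = ∫_0^2 ∫_0^2 (-216u - 108v) dv du.

Inner (v): -432u - 216.
Outer (u): -1296.

Therefore ∬_D (12x - 12y) dx dy = -1296.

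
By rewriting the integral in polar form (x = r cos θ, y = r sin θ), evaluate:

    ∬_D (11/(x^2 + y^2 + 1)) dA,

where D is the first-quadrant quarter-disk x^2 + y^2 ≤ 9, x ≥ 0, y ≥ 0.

The region D is 0 ≤ r ≤ 3, 0 ≤ θ ≤ π/2 in polar coordinates, where x = r cos(θ), y = r sin(θ), and dA = r dr dθ.

Under the substitution, the integrand becomes 11/(r^2 + 1), so

    ∬_D (11/(x^2 + y^2 + 1)) dA = ∫_{0}^{π/2} ∫_{0}^{3} (11/(r^2 + 1)) · r dr dθ.

Inner integral (in r): ∫_{0}^{3} (11/(r^2 + 1)) · r dr = 11log(10)/2.

Outer integral (in θ): ∫_{0}^{π/2} (11log(10)/2) dθ = 11π log(10)/4.

Therefore ∬_D (11/(x^2 + y^2 + 1)) dA = 11π log(10)/4.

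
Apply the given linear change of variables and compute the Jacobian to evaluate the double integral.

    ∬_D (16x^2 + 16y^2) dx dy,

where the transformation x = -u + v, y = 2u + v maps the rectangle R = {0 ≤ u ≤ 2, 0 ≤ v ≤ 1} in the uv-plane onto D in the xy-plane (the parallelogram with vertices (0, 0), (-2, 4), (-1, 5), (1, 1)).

Compute the Jacobian determinant of (x, y) with respect to (u, v):

    ∂(x,y)/∂(u,v) = | -1  1 | = (-1)(1) - (1)(2) = -3.
                   | 2  1 |

Its absolute value is |J| = 3 (the area scaling factor).

Substituting x = -u + v, y = 2u + v into the integrand,

    16x^2 + 16y^2 → 80u^2 + 32u v + 32v^2,

so the integral becomes

    ∬_R (80u^2 + 32u v + 32v^2) · |J| du dv = ∫_0^2 ∫_0^1 (240u^2 + 96u v + 96v^2) dv du.

Inner (v): 240u^2 + 48u + 32.
Outer (u): 800.

Therefore ∬_D (16x^2 + 16y^2) dx dy = 800.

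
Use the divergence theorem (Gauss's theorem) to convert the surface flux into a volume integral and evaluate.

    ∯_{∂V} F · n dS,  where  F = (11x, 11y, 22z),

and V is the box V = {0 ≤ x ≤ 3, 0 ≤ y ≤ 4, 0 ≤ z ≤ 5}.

By the divergence theorem,

    ∯_{∂V} F · n dS = ∭_V (∇ · F) dV.

Compute the divergence:
    ∇ · F = ∂F_x/∂x + ∂F_y/∂y + ∂F_z/∂z = 11 + 11 + 22 = 44.

V is a rectangular box, so dV = dx dy dz with 0 ≤ x ≤ 3, 0 ≤ y ≤ 4, 0 ≤ z ≤ 5.

Integrate (44) over V as an iterated integral:

    ∭_V (∇·F) dV = ∫_0^{3} ∫_0^{4} ∫_0^{5} (44) dz dy dx.

Inner (z from 0 to 5): 220.
Middle (y from 0 to 4): 880.
Outer (x from 0 to 3): 2640.

Therefore ∯_{∂V} F · n dS = 2640.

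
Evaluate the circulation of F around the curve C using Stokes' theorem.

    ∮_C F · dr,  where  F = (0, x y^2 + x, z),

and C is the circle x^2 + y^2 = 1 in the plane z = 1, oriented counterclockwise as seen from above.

Let S be the flat disk x^2 + y^2 ≤ 1 in the plane z = 1, with upward unit normal n̂ = ẑ. By Stokes' theorem,

    ∮_C F · dr = ∬_S (∇ × F) · n̂ dS = ∬_D (curl F)_z dA,

where D is the disk x^2 + y^2 ≤ 1.

Compute the curl of F = (0, x y^2 + x, z):
    (∇ × F)_x = ∂F_z/∂y - ∂F_y/∂z = 0,
    (∇ × F)_y = ∂F_x/∂z - ∂F_z/∂x = 0,
    (∇ × F)_z = ∂F_y/∂x - ∂F_x/∂y = y^2 + 1.

On z = 1, (curl F)_z = y^2 + 1.

Convert to polar (x = r cos θ, y = r sin θ, dA = r dr dθ); the integrand becomes r^2sin(θ)^2 + 1, so

    ∬_D (curl F)_z dA = ∫_0^{2π} ∫_0^{1} (r^2sin(θ)^2 + 1) · r dr dθ.

Inner (r from 0 to 1): sin(θ)^2/4 + 1/2.
Outer (θ from 0 to 2π): 5π/4.

Therefore ∮_C F · dr = 5π/4.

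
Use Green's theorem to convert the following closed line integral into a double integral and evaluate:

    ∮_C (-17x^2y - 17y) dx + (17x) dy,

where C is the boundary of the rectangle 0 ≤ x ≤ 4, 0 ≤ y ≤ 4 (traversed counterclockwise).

Green's theorem converts the closed line integral into a double integral over the enclosed region D:

    ∮_C P dx + Q dy = ∬_D (∂Q/∂x - ∂P/∂y) dA.

Here P = -17x^2y - 17y, Q = 17x, so

    ∂Q/∂x = 17,    ∂P/∂y = -17x^2 - 17,
    ∂Q/∂x - ∂P/∂y = 17x^2 + 34.

D is the region 0 ≤ x ≤ 4, 0 ≤ y ≤ 4. Evaluating the double integral:

    ∬_D (17x^2 + 34) dA = ∫_0^{4} ∫_0^{4} (17x^2 + 34) dy dx.

Inner (y from 0 to 4): 68x^2 + 136.
Outer (x from 0 to 4): 5984/3.

Therefore ∮_C P dx + Q dy = 5984/3.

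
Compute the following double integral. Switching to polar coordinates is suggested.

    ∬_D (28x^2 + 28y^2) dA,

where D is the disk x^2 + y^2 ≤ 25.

The region D is 0 ≤ r ≤ 5, 0 ≤ θ ≤ 2π in polar coordinates, where x = r cos(θ), y = r sin(θ), and dA = r dr dθ.

Under the substitution, the integrand becomes 28r^2, so

    ∬_D (28x^2 + 28y^2) dA = ∫_{0}^{2π} ∫_{0}^{5} (28r^2) · r dr dθ.

Inner integral (in r): ∫_{0}^{5} (28r^2) · r dr = 4375.

Outer integral (in θ): ∫_{0}^{2π} (4375) dθ = 8750π.

Therefore ∬_D (28x^2 + 28y^2) dA = 8750π.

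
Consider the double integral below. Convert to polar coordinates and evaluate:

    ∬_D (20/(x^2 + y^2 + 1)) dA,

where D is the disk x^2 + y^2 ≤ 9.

The region D is 0 ≤ r ≤ 3, 0 ≤ θ ≤ 2π in polar coordinates, where x = r cos(θ), y = r sin(θ), and dA = r dr dθ.

Under the substitution, the integrand becomes 20/(r^2 + 1), so

    ∬_D (20/(x^2 + y^2 + 1)) dA = ∫_{0}^{2π} ∫_{0}^{3} (20/(r^2 + 1)) · r dr dθ.

Inner integral (in r): ∫_{0}^{3} (20/(r^2 + 1)) · r dr = log(10000000000).

Outer integral (in θ): ∫_{0}^{2π} (log(10000000000)) dθ = 20π log(10).

Therefore ∬_D (20/(x^2 + y^2 + 1)) dA = 20π log(10).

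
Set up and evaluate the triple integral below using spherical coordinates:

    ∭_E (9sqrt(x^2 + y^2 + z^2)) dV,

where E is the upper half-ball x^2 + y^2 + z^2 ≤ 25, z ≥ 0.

In spherical coordinates, x = ρ sin(φ) cos(θ), y = ρ sin(φ) sin(θ), z = ρ cos(φ), and dV = ρ^2 sin(φ) dρ dφ dθ.

The integrand becomes 9ρ, so

    ∭_E (9sqrt(x^2 + y^2 + z^2)) dV = ∫_{0}^{2π} ∫_{0}^{π/2} ∫_{0}^{5} (9ρ) · ρ^2 sin(φ) dρ dφ dθ.

Inner (ρ): 5625sin(φ)/4.
Middle (φ): 5625/4.
Outer (θ): 5625π/2.

Therefore the triple integral equals 5625π/2.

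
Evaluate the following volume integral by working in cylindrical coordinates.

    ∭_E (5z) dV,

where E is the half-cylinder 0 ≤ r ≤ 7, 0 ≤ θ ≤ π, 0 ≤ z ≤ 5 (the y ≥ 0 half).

In cylindrical coordinates, x = r cos(θ), y = r sin(θ), z = z, and dV = r dr dθ dz.

The integrand becomes 5z, so

    ∭_E (5z) dV = ∫_{0}^{π} ∫_{0}^{7} ∫_{0}^{5} (5z) · r dz dr dθ.

Inner (z): 125r/2.
Middle (r from 0 to 7): 6125/4.
Outer (θ): 6125π/4.

Therefore the triple integral equals 6125π/4.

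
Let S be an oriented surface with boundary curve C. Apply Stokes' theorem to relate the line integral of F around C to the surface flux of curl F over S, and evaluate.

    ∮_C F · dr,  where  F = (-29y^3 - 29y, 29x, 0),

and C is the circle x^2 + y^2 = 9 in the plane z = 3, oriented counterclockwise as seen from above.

Let S be the flat disk x^2 + y^2 ≤ 9 in the plane z = 3, with upward unit normal n̂ = ẑ. By Stokes' theorem,

    ∮_C F · dr = ∬_S (∇ × F) · n̂ dS = ∬_D (curl F)_z dA,

where D is the disk x^2 + y^2 ≤ 9.

Compute the curl of F = (-29y^3 - 29y, 29x, 0):
    (∇ × F)_x = ∂F_z/∂y - ∂F_y/∂z = 0,
    (∇ × F)_y = ∂F_x/∂z - ∂F_z/∂x = 0,
    (∇ × F)_z = ∂F_y/∂x - ∂F_x/∂y = 87y^2 + 58.

On z = 3, (curl F)_z = 87y^2 + 58.

Convert to polar (x = r cos θ, y = r sin θ, dA = r dr dθ); the integrand becomes 87r^2sin(θ)^2 + 58, so

    ∬_D (curl F)_z dA = ∫_0^{2π} ∫_0^{3} (87r^2sin(θ)^2 + 58) · r dr dθ.

Inner (r from 0 to 3): 7047sin(θ)^2/4 + 261.
Outer (θ from 0 to 2π): 9135π/4.

Therefore ∮_C F · dr = 9135π/4.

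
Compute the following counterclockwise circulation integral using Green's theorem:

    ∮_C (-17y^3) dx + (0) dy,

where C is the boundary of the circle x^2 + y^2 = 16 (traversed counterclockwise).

Green's theorem converts the closed line integral into a double integral over the enclosed region D:

    ∮_C P dx + Q dy = ∬_D (∂Q/∂x - ∂P/∂y) dA.

Here P = -17y^3, Q = 0, so

    ∂Q/∂x = 0,    ∂P/∂y = -51y^2,
    ∂Q/∂x - ∂P/∂y = 51y^2.

D is the region x^2 + y^2 ≤ 16. Evaluating the double integral:

In polar coordinates (x = r cos θ, y = r sin θ, dA = r dr dθ) the integrand becomes 51r^2sin(θ)^2, so

    ∬_D (51y^2) dA = ∫_0^{2π} ∫_0^{4} (51r^2sin(θ)^2) · r dr dθ.

Inner (r from 0 to 4): 3264sin(θ)^2.
Outer (θ from 0 to 2π): 3264π.

Therefore ∮_C P dx + Q dy = 3264π.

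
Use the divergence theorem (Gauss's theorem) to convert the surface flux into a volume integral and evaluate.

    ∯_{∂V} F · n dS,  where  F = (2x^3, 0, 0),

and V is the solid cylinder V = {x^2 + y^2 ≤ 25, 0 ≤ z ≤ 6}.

By the divergence theorem,

    ∯_{∂V} F · n dS = ∭_V (∇ · F) dV.

Compute the divergence:
    ∇ · F = ∂F_x/∂x + ∂F_y/∂y + ∂F_z/∂z = 6x^2 + 0 + 0 = 6x^2.

In cylindrical coordinates, x = r cos(θ), y = r sin(θ), z = z, dV = r dr dθ dz, with 0 ≤ r ≤ 5, 0 ≤ θ ≤ 2π, 0 ≤ z ≤ 6.

The integrand, after substitution and multiplying by the volume element, becomes (6r^2cos(θ)^2) · r, so

    ∭_V (∇·F) dV = ∫_0^{2π} ∫_0^{5} ∫_0^{6} (6r^2cos(θ)^2) · r dz dr dθ.

Inner (z from 0 to 6): 36r^3cos(θ)^2.
Middle (r from 0 to 5): 5625cos(θ)^2.
Outer (θ from 0 to 2π): 5625π.

Therefore ∯_{∂V} F · n dS = 5625π.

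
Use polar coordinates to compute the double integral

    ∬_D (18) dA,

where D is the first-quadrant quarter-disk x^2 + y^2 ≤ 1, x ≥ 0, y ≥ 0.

The region D is 0 ≤ r ≤ 1, 0 ≤ θ ≤ π/2 in polar coordinates, where x = r cos(θ), y = r sin(θ), and dA = r dr dθ.

Under the substitution, the integrand becomes 18, so

    ∬_D (18) dA = ∫_{0}^{π/2} ∫_{0}^{1} (18) · r dr dθ.

Inner integral (in r): ∫_{0}^{1} (18) · r dr = 9.

Outer integral (in θ): ∫_{0}^{π/2} (9) dθ = 9π/2.

Therefore ∬_D (18) dA = 9π/2.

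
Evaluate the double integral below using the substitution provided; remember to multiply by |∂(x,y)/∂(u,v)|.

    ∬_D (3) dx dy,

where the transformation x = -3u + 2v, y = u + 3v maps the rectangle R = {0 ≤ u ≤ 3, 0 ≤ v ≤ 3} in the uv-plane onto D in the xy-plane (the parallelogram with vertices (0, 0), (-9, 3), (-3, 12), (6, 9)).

Compute the Jacobian determinant of (x, y) with respect to (u, v):

    ∂(x,y)/∂(u,v) = | -3  2 | = (-3)(3) - (2)(1) = -11.
                   | 1  3 |

Its absolute value is |J| = 11 (the area scaling factor).

Substituting x = -3u + 2v, y = u + 3v into the integrand,

    3 → 3,

so the integral becomes

    ∬_R (3) · |J| du dv = ∫_0^3 ∫_0^3 (33) dv du.

Inner (v): 99.
Outer (u): 297.

Therefore ∬_D (3) dx dy = 297.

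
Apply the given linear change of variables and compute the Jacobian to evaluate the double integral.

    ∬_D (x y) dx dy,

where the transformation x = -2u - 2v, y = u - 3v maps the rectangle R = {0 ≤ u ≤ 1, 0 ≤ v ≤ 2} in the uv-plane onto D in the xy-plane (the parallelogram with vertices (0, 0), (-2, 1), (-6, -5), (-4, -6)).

Compute the Jacobian determinant of (x, y) with respect to (u, v):

    ∂(x,y)/∂(u,v) = | -2  -2 | = (-2)(-3) - (-2)(1) = 8.
                   | 1  -3 |

Its absolute value is |J| = 8 (the area scaling factor).

Substituting x = -2u - 2v, y = u - 3v into the integrand,

    x y → -2u^2 + 4u v + 6v^2,

so the integral becomes

    ∬_R (-2u^2 + 4u v + 6v^2) · |J| du dv = ∫_0^1 ∫_0^2 (-16u^2 + 32u v + 48v^2) dv du.

Inner (v): -32u^2 + 64u + 128.
Outer (u): 448/3.

Therefore ∬_D (x y) dx dy = 448/3.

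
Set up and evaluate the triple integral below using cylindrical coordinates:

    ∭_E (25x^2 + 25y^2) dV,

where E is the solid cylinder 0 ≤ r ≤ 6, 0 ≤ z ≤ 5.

In cylindrical coordinates, x = r cos(θ), y = r sin(θ), z = z, and dV = r dr dθ dz.

The integrand becomes 25r^2, so

    ∭_E (25x^2 + 25y^2) dV = ∫_{0}^{2π} ∫_{0}^{6} ∫_{0}^{5} (25r^2) · r dz dr dθ.

Inner (z): 125r^3.
Middle (r from 0 to 6): 40500.
Outer (θ): 81000π.

Therefore the triple integral equals 81000π.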